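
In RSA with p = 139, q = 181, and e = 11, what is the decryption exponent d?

φ(n) = (p−1)(q−1) = 138·180 = 24840.
Need d with 11·d ≡ 1 (mod 24840). Apply the extended Euclidean algorithm:
24840 = 2258·11 + 2
11 = 5·2 + 1
2 = 2·1 + 0
Back-substitute:
1 = 11 − 5·2
1 = −5·24840 + 11291·11
So 11·11291 ≡ 1 (mod 24840), hence d = 11291.

11291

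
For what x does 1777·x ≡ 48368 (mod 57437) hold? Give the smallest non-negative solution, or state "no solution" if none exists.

39299

First find gcd(1777, 57437):
57437 = 32*1777 + 573
1777 = 3*573 + 58
573 = 9*58 + 51
58 = 1*51 + 7
51 = 7*7 + 2
7 = 3*2 + 1
2 = 2*1 + 0
gcd = 1, so a unique solution mod 57437 exists.
Back-substitute for the Bézout coefficients:
1 = 7 − 3·2
1 = −3·51 + 22·7
1 = 22·58 − 25·51
1 = −25·573 + 247·58
1 = 247·1777 − 766·573
1 = −766·57437 + 24759·1777
So 1777·(24759) ≡ 1 (mod 57437), giving 1777⁻¹ ≡ 24759.
x ≡ 1777⁻¹·48368 ≡ 24759·48368 ≡ 39299 (mod 57437).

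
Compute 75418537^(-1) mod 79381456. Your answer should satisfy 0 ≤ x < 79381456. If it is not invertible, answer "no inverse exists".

19690569

Extended Euclidean algorithm:
79381456 = 1*75418537 + 3962919
75418537 = 19*3962919 + 123076
3962919 = 32*123076 + 24487
123076 = 5*24487 + 641
24487 = 38*641 + 129
641 = 4*129 + 125
129 = 1*125 + 4
125 = 31*4 + 1
4 = 4*1 + 0
The gcd is 1. Working backward:
1 = 125 − 31·4
1 = −31·129 + 32·125
1 = 32·641 − 159·129
1 = −159·24487 + 6074·641
1 = 6074·123076 − 30529·24487
1 = −30529·3962919 + 983002·123076
1 = 983002·75418537 − 18707567·3962919
1 = −18707567·79381456 + 19690569·75418537
So 75418537·19690569 ≡ 1 (mod 79381456).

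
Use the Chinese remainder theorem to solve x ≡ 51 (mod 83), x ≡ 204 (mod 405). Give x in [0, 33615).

Write x = 51 + 83·k. Then 83·k ≡ 204 − 51 ≡ 153 (mod 405).
Need 83⁻¹ mod 405. Extended Euclid on (405, 83):
405 = 4×83 + 73
83 = 1×73 + 10
73 = 7×10 + 3
10 = 3×3 + 1
3 = 3×1 + 0
Back-substitute:
1 = 10 − 3·3
1 = −3·73 + 22·10
1 = 22·83 − 25·73
1 = −25·405 + 122·83
83⁻¹ ≡ 122 (mod 405), so k ≡ 122·153 ≡ 36 (mod 405).
x = 51 + 83·36 = 3039.

3039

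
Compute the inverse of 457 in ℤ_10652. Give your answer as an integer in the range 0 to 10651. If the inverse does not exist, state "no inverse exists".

Run Euclid on (10652, 457):
10652 = 23×457 + 141
457 = 3×141 + 34
141 = 4×34 + 5
34 = 6×5 + 4
5 = 1×4 + 1
4 = 4×1 + 0
The gcd is 1. Working backward:
1 = 5 − 4
1 = −34 + 7·5
1 = 7·141 − 29·34
1 = −29·457 + 94·141
1 = 94·10652 − 2191·457
Thus 457·(-2191) ≡ 1 (mod 10652); reducing, -2191 mod 10652 = 8461.

8461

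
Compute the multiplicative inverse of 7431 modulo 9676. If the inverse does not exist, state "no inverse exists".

Extended Euclidean algorithm:
9676 = 1×7431 + 2245
7431 = 3×2245 + 696
2245 = 3×696 + 157
696 = 4×157 + 68
157 = 2×68 + 21
68 = 3×21 + 5
21 = 4×5 + 1
5 = 5×1 + 0
gcd = 1, so the inverse exists. Back-substitute:
1 = 21 − 4·5
1 = −4·68 + 13·21
1 = 13·157 − 30·68
1 = −30·696 + 133·157
1 = 133·2245 − 429·696
1 = −429·7431 + 1420·2245
1 = 1420·9676 − 1849·7431
So 7431·(-1849) ≡ 1 (mod 9676), and -1849 ≡ 7827 (mod 9676).

7827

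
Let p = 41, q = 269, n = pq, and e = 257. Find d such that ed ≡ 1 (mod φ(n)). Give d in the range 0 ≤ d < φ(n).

φ(n) = (p−1)(q−1) = 40·268 = 10720.
Need d with 257·d ≡ 1 (mod 10720). Apply the extended Euclidean algorithm:
10720 = 41*257 + 183
257 = 1*183 + 74
183 = 2*74 + 35
74 = 2*35 + 4
35 = 8*4 + 3
4 = 1*3 + 1
3 = 3*1 + 0
Back-substitute:
1 = 4 − 3
1 = −35 + 9·4
1 = 9·74 − 19·35
1 = −19·183 + 47·74
1 = 47·257 − 66·183
1 = −66·10720 + 2753·257
So 257·2753 ≡ 1 (mod 10720), hence d = 2753.

2753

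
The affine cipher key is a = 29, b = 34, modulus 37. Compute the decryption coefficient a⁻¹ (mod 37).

Extended Euclidean algorithm:
37 = 1×29 + 8
29 = 3×8 + 5
8 = 1×5 + 3
5 = 1×3 + 2
3 = 1×2 + 1
2 = 2×1 + 0
gcd = 1, so the inverse exists. Back-substitute:
1 = 3 − 2
1 = −5 + 2·3
1 = 2·8 − 3·5
1 = −3·29 + 11·8
1 = 11·37 − 14·29
Thus 29·(-14) ≡ 1 (mod 37); reducing, -14 mod 37 = 23.

23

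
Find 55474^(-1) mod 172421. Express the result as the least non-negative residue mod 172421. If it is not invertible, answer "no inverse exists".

Run Euclid on (172421, 55474):
172421 = 3*55474 + 5999
55474 = 9*5999 + 1483
5999 = 4*1483 + 67
1483 = 22*67 + 9
67 = 7*9 + 4
9 = 2*4 + 1
4 = 4*1 + 0
The gcd is 1. Working backward:
1 = 9 − 2·4
1 = −2·67 + 15·9
1 = 15·1483 − 332·67
1 = −332·5999 + 1343·1483
1 = 1343·55474 − 12419·5999
1 = −12419·172421 + 38600·55474
So 55474·38600 ≡ 1 (mod 172421).

38600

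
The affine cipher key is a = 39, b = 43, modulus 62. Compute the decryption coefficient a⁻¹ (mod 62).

35

gcd(62, 39) by repeated division:
62 = 1×39 + 23
39 = 1×23 + 16
23 = 1×16 + 7
16 = 2×7 + 2
7 = 3×2 + 1
2 = 2×1 + 0
The gcd is 1. Working backward:
1 = 7 − 3·2
1 = −3·16 + 7·7
1 = 7·23 − 10·16
1 = −10·39 + 17·23
1 = 17·62 − 27·39
So 39·(-27) ≡ 1 (mod 62), and -27 ≡ 35 (mod 62).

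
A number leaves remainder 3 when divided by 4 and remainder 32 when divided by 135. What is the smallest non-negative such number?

167

Write x = 3 + 4·k. Then 4·k ≡ 32 − 3 ≡ 29 (mod 135).
Need 4⁻¹ mod 135. Extended Euclid on (135, 4):
135 = 33·4 + 3
4 = 1·3 + 1
3 = 3·1 + 0
Back-substitute:
1 = 4 − 3
1 = −135 + 34·4
4⁻¹ ≡ 34 (mod 135), so k ≡ 34·29 ≡ 41 (mod 135).
x = 3 + 4·41 = 167.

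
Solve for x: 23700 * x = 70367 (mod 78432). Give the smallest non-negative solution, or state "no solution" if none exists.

gcd(23700, 78432):
78432 = 3×23700 + 7332
23700 = 3×7332 + 1704
7332 = 4×1704 + 516
1704 = 3×516 + 156
516 = 3×156 + 48
156 = 3×48 + 12
48 = 4×12 + 0
gcd = 12, but 12 ∤ 70367, so the congruence has no solution.

no solution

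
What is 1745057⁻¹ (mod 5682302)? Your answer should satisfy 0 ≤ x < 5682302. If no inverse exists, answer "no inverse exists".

gcd(5682302, 1745057) by repeated division:
5682302 = 3·1745057 + 447131
1745057 = 3·447131 + 403664
447131 = 1·403664 + 43467
403664 = 9·43467 + 12461
43467 = 3·12461 + 6084
12461 = 2·6084 + 293
6084 = 20·293 + 224
293 = 1·224 + 69
224 = 3·69 + 17
69 = 4·17 + 1
17 = 17·1 + 0
gcd = 1, so the inverse exists. Back-substitute:
1 = 69 − 4·17
1 = −4·224 + 13·69
1 = 13·293 − 17·224
1 = −17·6084 + 353·293
1 = 353·12461 − 723·6084
1 = −723·43467 + 2522·12461
1 = 2522·403664 − 23421·43467
1 = −23421·447131 + 25943·403664
1 = 25943·1745057 − 101250·447131
1 = −101250·5682302 + 329693·1745057
So 1745057·329693 ≡ 1 (mod 5682302).

329693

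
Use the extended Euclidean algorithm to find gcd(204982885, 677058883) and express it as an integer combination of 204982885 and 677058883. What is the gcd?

1

Apply Euclid's algorithm to 677058883 and 204982885:
677058883 = 3×204982885 + 62110228
204982885 = 3×62110228 + 18652201
62110228 = 3×18652201 + 6153625
18652201 = 3×6153625 + 191326
6153625 = 32×191326 + 31193
191326 = 6×31193 + 4168
31193 = 7×4168 + 2017
4168 = 2×2017 + 134
2017 = 15×134 + 7
134 = 19×7 + 1
7 = 7×1 + 0
gcd(204982885, 677058883) = 1.
Working backward:
1 = 134 − 19·7
1 = −19·2017 + 286·134
1 = 286·4168 − 591·2017
1 = −591·31193 + 4423·4168
1 = 4423·191326 − 27129·31193
1 = −27129·6153625 + 872551·191326
1 = 872551·18652201 − 2644782·6153625
1 = −2644782·62110228 + 8806897·18652201
1 = 8806897·204982885 − 29065473·62110228
1 = −29065473·677058883 + 96003316·204982885
So 1 = (-29065473)·677058883 + (96003316)·204982885.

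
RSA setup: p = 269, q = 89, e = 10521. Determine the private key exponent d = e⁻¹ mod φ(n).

11625

φ(n) = (p−1)(q−1) = 268·88 = 23584.
Need d with 10521·d ≡ 1 (mod 23584). Apply the extended Euclidean algorithm:
23584 = 2*10521 + 2542
10521 = 4*2542 + 353
2542 = 7*353 + 71
353 = 4*71 + 69
71 = 1*69 + 2
69 = 34*2 + 1
2 = 2*1 + 0
Back-substitute:
1 = 69 − 34·2
1 = −34·71 + 35·69
1 = 35·353 − 174·71
1 = −174·2542 + 1253·353
1 = 1253·10521 − 5186·2542
1 = −5186·23584 + 11625·10521
So 10521·11625 ≡ 1 (mod 23584), hence d = 11625.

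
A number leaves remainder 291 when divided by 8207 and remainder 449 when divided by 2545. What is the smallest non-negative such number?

19647849

Write x = 291 + 8207·k. Then 8207·k ≡ 449 − 291 ≡ 158 (mod 2545).
Need 8207⁻¹ mod 2545. Extended Euclid on (2545, 572):
2545 = 4·572 + 257
572 = 2·257 + 58
257 = 4·58 + 25
58 = 2·25 + 8
25 = 3·8 + 1
8 = 8·1 + 0
Back-substitute:
1 = 25 − 3·8
1 = −3·58 + 7·25
1 = 7·257 − 31·58
1 = −31·572 + 69·257
1 = 69·2545 − 307·572
8207⁻¹ ≡ 2238 (mod 2545), so k ≡ 2238·158 ≡ 2394 (mod 2545).
x = 291 + 8207·2394 = 19647849.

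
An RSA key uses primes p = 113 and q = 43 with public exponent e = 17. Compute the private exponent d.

1937

φ(n) = (p−1)(q−1) = 112·42 = 4704.
Need d with 17·d ≡ 1 (mod 4704). Apply the extended Euclidean algorithm:
4704 = 276·17 + 12
17 = 1·12 + 5
12 = 2·5 + 2
5 = 2·2 + 1
2 = 2·1 + 0
Back-substitute:
1 = 5 − 2·2
1 = −2·12 + 5·5
1 = 5·17 − 7·12
1 = −7·4704 + 1937·17
So 17·1937 ≡ 1 (mod 4704), hence d = 1937.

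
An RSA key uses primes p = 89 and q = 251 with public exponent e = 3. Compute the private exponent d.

φ(n) = (p−1)(q−1) = 88·250 = 22000.
Need d with 3·d ≡ 1 (mod 22000). Apply the extended Euclidean algorithm:
22000 = 7333·3 + 1
3 = 3·1 + 0
Back-substitute:
1 = 22000 − 7333·3
So 3·(-7333) ≡ 1 (mod 22000), hence d ≡ -7333 ≡ 14667 (mod 22000).

14667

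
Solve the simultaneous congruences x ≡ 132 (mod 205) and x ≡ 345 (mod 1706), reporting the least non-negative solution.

106117

Write x = 132 + 205·k. Then 205·k ≡ 345 − 132 ≡ 213 (mod 1706).
Need 205⁻¹ mod 1706. Extended Euclid on (1706, 205):
1706 = 8·205 + 66
205 = 3·66 + 7
66 = 9·7 + 3
7 = 2·3 + 1
3 = 3·1 + 0
Back-substitute:
1 = 7 − 2·3
1 = −2·66 + 19·7
1 = 19·205 − 59·66
1 = −59·1706 + 491·205
205⁻¹ ≡ 491 (mod 1706), so k ≡ 491·213 ≡ 517 (mod 1706).
x = 132 + 205·517 = 106117.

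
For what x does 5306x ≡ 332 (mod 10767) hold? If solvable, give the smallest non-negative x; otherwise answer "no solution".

10207

First find gcd(5306, 10767):
10767 = 2×5306 + 155
5306 = 34×155 + 36
155 = 4×36 + 11
36 = 3×11 + 3
11 = 3×3 + 2
3 = 1×2 + 1
2 = 2×1 + 0
gcd = 1, so a unique solution mod 10767 exists.
Back-substitute for the Bézout coefficients:
1 = 3 − 2
1 = −11 + 4·3
1 = 4·36 − 13·11
1 = −13·155 + 56·36
1 = 56·5306 − 1917·155
1 = −1917·10767 + 3890·5306
So 5306·(3890) ≡ 1 (mod 10767), giving 5306⁻¹ ≡ 3890.
x ≡ 5306⁻¹·332 ≡ 3890·332 ≡ 10207 (mod 10767).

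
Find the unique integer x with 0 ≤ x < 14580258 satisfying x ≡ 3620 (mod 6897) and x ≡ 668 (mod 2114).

Write x = 3620 + 6897·k. Then 6897·k ≡ 668 − 3620 ≡ 1276 (mod 2114).
Need 6897⁻¹ mod 2114. Extended Euclid on (2114, 555):
2114 = 3*555 + 449
555 = 1*449 + 106
449 = 4*106 + 25
106 = 4*25 + 6
25 = 4*6 + 1
6 = 6*1 + 0
Back-substitute:
1 = 25 − 4·6
1 = −4·106 + 17·25
1 = 17·449 − 72·106
1 = −72·555 + 89·449
1 = 89·2114 − 339·555
6897⁻¹ ≡ 1775 (mod 2114), so k ≡ 1775·1276 ≡ 806 (mod 2114).
x = 3620 + 6897·806 = 5562602.

5562602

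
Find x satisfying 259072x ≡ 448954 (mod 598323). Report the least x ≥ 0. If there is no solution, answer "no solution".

First find gcd(259072, 598323):
598323 = 2*259072 + 80179
259072 = 3*80179 + 18535
80179 = 4*18535 + 6039
18535 = 3*6039 + 418
6039 = 14*418 + 187
418 = 2*187 + 44
187 = 4*44 + 11
44 = 4*11 + 0
gcd = 11 and 11 | 448954, so solutions exist. Divide through by 11: 23552x ≡ 40814 (mod 54393).
Now find 23552⁻¹ mod 54393:
54393 = 2×23552 + 7289
23552 = 3×7289 + 1685
7289 = 4×1685 + 549
1685 = 3×549 + 38
549 = 14×38 + 17
38 = 2×17 + 4
17 = 4×4 + 1
4 = 4×1 + 0
Back-substitute:
1 = 17 − 4·4
1 = −4·38 + 9·17
1 = 9·549 − 130·38
1 = −130·1685 + 399·549
1 = 399·7289 − 1726·1685
1 = −1726·23552 + 5577·7289
1 = 5577·54393 − 12880·23552
So 23552·(-12880) ≡ 1 (mod 54393), i.e. 23552⁻¹ ≡ 41513.
Then x ≡ 41513·40814 ≡ 24025 (mod 54393); the smallest non-negative solution is x = 24025.

24025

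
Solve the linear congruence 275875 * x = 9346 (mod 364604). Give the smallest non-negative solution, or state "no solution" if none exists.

303414

First find gcd(275875, 364604):
364604 = 1×275875 + 88729
275875 = 3×88729 + 9688
88729 = 9×9688 + 1537
9688 = 6×1537 + 466
1537 = 3×466 + 139
466 = 3×139 + 49
139 = 2×49 + 41
49 = 1×41 + 8
41 = 5×8 + 1
8 = 8×1 + 0
gcd = 1, so a unique solution mod 364604 exists.
Back-substitute for the Bézout coefficients:
1 = 41 − 5·8
1 = −5·49 + 6·41
1 = 6·139 − 17·49
1 = −17·466 + 57·139
1 = 57·1537 − 188·466
1 = −188·9688 + 1185·1537
1 = 1185·88729 − 10853·9688
1 = −10853·275875 + 33744·88729
1 = 33744·364604 − 44597·275875
So 275875·(-44597) ≡ 1 (mod 364604), giving 275875⁻¹ ≡ 320007.
x ≡ 275875⁻¹·9346 ≡ 320007·9346 ≡ 303414 (mod 364604).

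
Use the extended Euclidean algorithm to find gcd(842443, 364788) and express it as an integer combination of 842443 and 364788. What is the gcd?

1

Apply Euclid's algorithm to 842443 and 364788:
842443 = 2*364788 + 112867
364788 = 3*112867 + 26187
112867 = 4*26187 + 8119
26187 = 3*8119 + 1830
8119 = 4*1830 + 799
1830 = 2*799 + 232
799 = 3*232 + 103
232 = 2*103 + 26
103 = 3*26 + 25
26 = 1*25 + 1
25 = 25*1 + 0
gcd(842443, 364788) = 1.
Working backward:
1 = 26 − 25
1 = −103 + 4·26
1 = 4·232 − 9·103
1 = −9·799 + 31·232
1 = 31·1830 − 71·799
1 = −71·8119 + 315·1830
1 = 315·26187 − 1016·8119
1 = −1016·112867 + 4379·26187
1 = 4379·364788 − 14153·112867
1 = −14153·842443 + 32685·364788
So 1 = (-14153)·842443 + (32685)·364788.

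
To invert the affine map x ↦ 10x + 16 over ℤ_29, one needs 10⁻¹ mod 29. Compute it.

Apply the Euclidean algorithm to 29 and 10:
29 = 2·10 + 9
10 = 1·9 + 1
9 = 9·1 + 0
Since gcd(10, 29) = 1, back-substitute to write 1 as a combination:
1 = 10 − 9
1 = −29 + 3·10
So 10·3 ≡ 1 (mod 29).

3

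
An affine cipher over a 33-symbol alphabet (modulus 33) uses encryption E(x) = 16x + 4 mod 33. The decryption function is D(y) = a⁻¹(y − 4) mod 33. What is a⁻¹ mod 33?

Extended Euclidean algorithm:
33 = 2×16 + 1
16 = 16×1 + 0
The gcd is 1. Working backward:
1 = 33 − 2·16
Thus 16·(-2) ≡ 1 (mod 33); reducing, -2 mod 33 = 31.

31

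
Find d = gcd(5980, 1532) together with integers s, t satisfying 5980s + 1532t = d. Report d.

Apply Euclid's algorithm to 5980 and 1532:
5980 = 3*1532 + 1384
1532 = 1*1384 + 148
1384 = 9*148 + 52
148 = 2*52 + 44
52 = 1*44 + 8
44 = 5*8 + 4
8 = 2*4 + 0
gcd(5980, 1532) = 4.
Express as a combination:
4 = 44 − 5·8
4 = −5·52 + 6·44
4 = 6·148 − 17·52
4 = −17·1384 + 159·148
4 = 159·1532 − 176·1384
4 = −176·5980 + 687·1532
So 4 = (-176)·5980 + (687)·1532.

4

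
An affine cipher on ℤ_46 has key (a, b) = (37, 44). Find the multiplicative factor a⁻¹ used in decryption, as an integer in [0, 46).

5

gcd(46, 37) by repeated division:
46 = 1×37 + 9
37 = 4×9 + 1
9 = 9×1 + 0
The gcd is 1. Working backward:
1 = 37 − 4·9
1 = −4·46 + 5·37
So 37·5 ≡ 1 (mod 46).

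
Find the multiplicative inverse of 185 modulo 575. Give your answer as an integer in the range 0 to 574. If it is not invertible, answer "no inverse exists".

no inverse exists

Euclidean algorithm on 575, 185:
575 = 3·185 + 20
185 = 9·20 + 5
20 = 4·5 + 0
gcd(185, 575) = 5 ≠ 1, so 185 has no multiplicative inverse modulo 575.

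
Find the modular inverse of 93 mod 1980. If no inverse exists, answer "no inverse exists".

no inverse exists

Compute gcd(93, 1980):
1980 = 21*93 + 27
93 = 3*27 + 12
27 = 2*12 + 3
12 = 4*3 + 0
gcd(93, 1980) = 3 ≠ 1, so 93 has no multiplicative inverse modulo 1980.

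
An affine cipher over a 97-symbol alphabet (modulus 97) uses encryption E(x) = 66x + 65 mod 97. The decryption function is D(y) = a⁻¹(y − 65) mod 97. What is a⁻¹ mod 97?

25

Extended Euclidean algorithm:
97 = 1·66 + 31
66 = 2·31 + 4
31 = 7·4 + 3
4 = 1·3 + 1
3 = 3·1 + 0
Since gcd(66, 97) = 1, back-substitute to write 1 as a combination:
1 = 4 − 3
1 = −31 + 8·4
1 = 8·66 − 17·31
1 = −17·97 + 25·66
So 66·25 ≡ 1 (mod 97).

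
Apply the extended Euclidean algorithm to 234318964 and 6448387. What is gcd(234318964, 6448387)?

Repeated division:
234318964 = 36*6448387 + 2177032
6448387 = 2*2177032 + 2094323
2177032 = 1*2094323 + 82709
2094323 = 25*82709 + 26598
82709 = 3*26598 + 2915
26598 = 9*2915 + 363
2915 = 8*363 + 11
363 = 33*11 + 0
gcd(234318964, 6448387) = 11.
Back-substituting:
11 = 2915 − 8·363
11 = −8·26598 + 73·2915
11 = 73·82709 − 227·26598
11 = −227·2094323 + 5748·82709
11 = 5748·2177032 − 5975·2094323
11 = −5975·6448387 + 17698·2177032
11 = 17698·234318964 − 643103·6448387
So 11 = (17698)·234318964 + (-643103)·6448387.

11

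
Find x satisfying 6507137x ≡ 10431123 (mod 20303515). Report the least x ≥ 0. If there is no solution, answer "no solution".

14348924

First find gcd(6507137, 20303515):
20303515 = 3×6507137 + 782104
6507137 = 8×782104 + 250305
782104 = 3×250305 + 31189
250305 = 8×31189 + 793
31189 = 39×793 + 262
793 = 3×262 + 7
262 = 37×7 + 3
7 = 2×3 + 1
3 = 3×1 + 0
gcd = 1, so a unique solution mod 20303515 exists.
Back-substitute for the Bézout coefficients:
1 = 7 − 2·3
1 = −2·262 + 75·7
1 = 75·793 − 227·262
1 = −227·31189 + 8928·793
1 = 8928·250305 − 71651·31189
1 = −71651·782104 + 223881·250305
1 = 223881·6507137 − 1862699·782104
1 = −1862699·20303515 + 5811978·6507137
So 6507137·(5811978) ≡ 1 (mod 20303515), giving 6507137⁻¹ ≡ 5811978.
x ≡ 6507137⁻¹·10431123 ≡ 5811978·10431123 ≡ 14348924 (mod 20303515).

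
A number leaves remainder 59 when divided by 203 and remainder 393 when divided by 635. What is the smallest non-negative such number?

Write x = 59 + 203·k. Then 203·k ≡ 393 − 59 ≡ 334 (mod 635).
Need 203⁻¹ mod 635. Extended Euclid on (635, 203):
635 = 3·203 + 26
203 = 7·26 + 21
26 = 1·21 + 5
21 = 4·5 + 1
5 = 5·1 + 0
Back-substitute:
1 = 21 − 4·5
1 = −4·26 + 5·21
1 = 5·203 − 39·26
1 = −39·635 + 122·203
203⁻¹ ≡ 122 (mod 635), so k ≡ 122·334 ≡ 108 (mod 635).
x = 59 + 203·108 = 21983.

21983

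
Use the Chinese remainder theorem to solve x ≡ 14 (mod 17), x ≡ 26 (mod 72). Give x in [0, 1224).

Write x = 14 + 17·k. Then 17·k ≡ 26 − 14 ≡ 12 (mod 72).
Need 17⁻¹ mod 72. Extended Euclid on (72, 17):
72 = 4×17 + 4
17 = 4×4 + 1
4 = 4×1 + 0
Back-substitute:
1 = 17 − 4·4
1 = −4·72 + 17·17
17⁻¹ ≡ 17 (mod 72), so k ≡ 17·12 ≡ 60 (mod 72).
x = 14 + 17·60 = 1034.

1034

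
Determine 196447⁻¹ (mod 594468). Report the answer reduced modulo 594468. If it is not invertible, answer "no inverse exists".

Extended Euclidean algorithm:
594468 = 3×196447 + 5127
196447 = 38×5127 + 1621
5127 = 3×1621 + 264
1621 = 6×264 + 37
264 = 7×37 + 5
37 = 7×5 + 2
5 = 2×2 + 1
2 = 2×1 + 0
gcd = 1, so the inverse exists. Back-substitute:
1 = 5 − 2·2
1 = −2·37 + 15·5
1 = 15·264 − 107·37
1 = −107·1621 + 657·264
1 = 657·5127 − 2078·1621
1 = −2078·196447 + 79621·5127
1 = 79621·594468 − 240941·196447
So 196447·(-240941) ≡ 1 (mod 594468), and -240941 ≡ 353527 (mod 594468).

353527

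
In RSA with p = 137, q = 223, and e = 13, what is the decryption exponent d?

φ(n) = (p−1)(q−1) = 136·222 = 30192.
Need d with 13·d ≡ 1 (mod 30192). Apply the extended Euclidean algorithm:
30192 = 2322*13 + 6
13 = 2*6 + 1
6 = 6*1 + 0
Back-substitute:
1 = 13 − 2·6
1 = −2·30192 + 4645·13
So 13·4645 ≡ 1 (mod 30192), hence d = 4645.

4645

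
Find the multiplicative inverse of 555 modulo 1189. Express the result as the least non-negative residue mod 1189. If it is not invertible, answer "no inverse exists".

602

gcd(1189, 555) by repeated division:
1189 = 2*555 + 79
555 = 7*79 + 2
79 = 39*2 + 1
2 = 2*1 + 0
gcd = 1, so the inverse exists. Back-substitute:
1 = 79 − 39·2
1 = −39·555 + 274·79
1 = 274·1189 − 587·555
Thus 555·(-587) ≡ 1 (mod 1189); reducing, -587 mod 1189 = 602.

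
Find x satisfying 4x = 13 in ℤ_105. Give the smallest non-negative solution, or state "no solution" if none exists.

First find gcd(4, 105):
105 = 26·4 + 1
4 = 4·1 + 0
gcd = 1, so a unique solution mod 105 exists.
Back-substitute for the Bézout coefficients:
1 = 105 − 26·4
So 4·(-26) ≡ 1 (mod 105), giving 4⁻¹ ≡ 79.
x ≡ 4⁻¹·13 ≡ 79·13 ≡ 82 (mod 105).

82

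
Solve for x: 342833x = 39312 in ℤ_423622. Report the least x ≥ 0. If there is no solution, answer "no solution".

First find gcd(342833, 423622):
423622 = 1·342833 + 80789
342833 = 4·80789 + 19677
80789 = 4·19677 + 2081
19677 = 9·2081 + 948
2081 = 2·948 + 185
948 = 5·185 + 23
185 = 8·23 + 1
23 = 23·1 + 0
gcd = 1, so a unique solution mod 423622 exists.
Back-substitute for the Bézout coefficients:
1 = 185 − 8·23
1 = −8·948 + 41·185
1 = 41·2081 − 90·948
1 = −90·19677 + 851·2081
1 = 851·80789 − 3494·19677
1 = −3494·342833 + 14827·80789
1 = 14827·423622 − 18321·342833
So 342833·(-18321) ≡ 1 (mod 423622), giving 342833⁻¹ ≡ 405301.
x ≡ 342833⁻¹·39312 ≡ 405301·39312 ≡ 345870 (mod 423622).

345870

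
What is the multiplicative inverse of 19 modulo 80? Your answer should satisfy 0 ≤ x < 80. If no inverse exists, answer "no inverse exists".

59

Run Euclid on (80, 19):
80 = 4*19 + 4
19 = 4*4 + 3
4 = 1*3 + 1
3 = 3*1 + 0
The gcd is 1. Working backward:
1 = 4 − 3
1 = −19 + 5·4
1 = 5·80 − 21·19
Thus 19·(-21) ≡ 1 (mod 80); reducing, -21 mod 80 = 59.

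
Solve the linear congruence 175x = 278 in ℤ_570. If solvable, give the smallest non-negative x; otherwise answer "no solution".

no solution

gcd(175, 570):
570 = 3·175 + 45
175 = 3·45 + 40
45 = 1·40 + 5
40 = 8·5 + 0
gcd = 5, but 5 ∤ 278, so the congruence has no solution.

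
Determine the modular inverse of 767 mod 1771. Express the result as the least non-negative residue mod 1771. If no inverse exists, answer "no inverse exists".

1360

Apply the Euclidean algorithm to 1771 and 767:
1771 = 2×767 + 237
767 = 3×237 + 56
237 = 4×56 + 13
56 = 4×13 + 4
13 = 3×4 + 1
4 = 4×1 + 0
gcd = 1, so the inverse exists. Back-substitute:
1 = 13 − 3·4
1 = −3·56 + 13·13
1 = 13·237 − 55·56
1 = −55·767 + 178·237
1 = 178·1771 − 411·767
So 767·(-411) ≡ 1 (mod 1771), and -411 ≡ 1360 (mod 1771).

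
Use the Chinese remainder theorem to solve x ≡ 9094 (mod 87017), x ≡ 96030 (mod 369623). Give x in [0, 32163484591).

24213359514

Write x = 9094 + 87017·k. Then 87017·k ≡ 96030 − 9094 ≡ 86936 (mod 369623).
Need 87017⁻¹ mod 369623. Extended Euclid on (369623, 87017):
369623 = 4·87017 + 21555
87017 = 4·21555 + 797
21555 = 27·797 + 36
797 = 22·36 + 5
36 = 7·5 + 1
5 = 5·1 + 0
Back-substitute:
1 = 36 − 7·5
1 = −7·797 + 155·36
1 = 155·21555 − 4192·797
1 = −4192·87017 + 16923·21555
1 = 16923·369623 − 71884·87017
87017⁻¹ ≡ 297739 (mod 369623), so k ≡ 297739·86936 ≡ 278260 (mod 369623).
x = 9094 + 87017·278260 = 24213359514.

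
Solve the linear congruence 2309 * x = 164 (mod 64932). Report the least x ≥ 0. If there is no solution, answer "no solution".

26884

First find gcd(2309, 64932):
64932 = 28·2309 + 280
2309 = 8·280 + 69
280 = 4·69 + 4
69 = 17·4 + 1
4 = 4·1 + 0
gcd = 1, so a unique solution mod 64932 exists.
Back-substitute for the Bézout coefficients:
1 = 69 − 17·4
1 = −17·280 + 69·69
1 = 69·2309 − 569·280
1 = −569·64932 + 16001·2309
So 2309·(16001) ≡ 1 (mod 64932), giving 2309⁻¹ ≡ 16001.
x ≡ 2309⁻¹·164 ≡ 16001·164 ≡ 26884 (mod 64932).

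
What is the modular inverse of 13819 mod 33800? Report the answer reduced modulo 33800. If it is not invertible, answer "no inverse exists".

Euclidean algorithm on 33800, 13819:
33800 = 2·13819 + 6162
13819 = 2·6162 + 1495
6162 = 4·1495 + 182
1495 = 8·182 + 39
182 = 4·39 + 26
39 = 1·26 + 13
26 = 2·13 + 0
Since gcd = 13 > 1, 13819 is not a unit mod 33800.

no inverse exists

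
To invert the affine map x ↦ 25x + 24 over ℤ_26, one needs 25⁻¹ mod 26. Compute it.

gcd(26, 25) by repeated division:
26 = 1*25 + 1
25 = 25*1 + 0
gcd = 1, so the inverse exists. Back-substitute:
1 = 26 − 25
So 25·(-1) ≡ 1 (mod 26), and -1 ≡ 25 (mod 26).

25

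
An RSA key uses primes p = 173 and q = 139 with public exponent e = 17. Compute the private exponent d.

5585

φ(n) = (p−1)(q−1) = 172·138 = 23736.
Need d with 17·d ≡ 1 (mod 23736). Apply the extended Euclidean algorithm:
23736 = 1396·17 + 4
17 = 4·4 + 1
4 = 4·1 + 0
Back-substitute:
1 = 17 − 4·4
1 = −4·23736 + 5585·17
So 17·5585 ≡ 1 (mod 23736), hence d = 5585.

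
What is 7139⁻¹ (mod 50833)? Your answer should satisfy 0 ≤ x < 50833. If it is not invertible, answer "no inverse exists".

15309

gcd(50833, 7139) by repeated division:
50833 = 7·7139 + 860
7139 = 8·860 + 259
860 = 3·259 + 83
259 = 3·83 + 10
83 = 8·10 + 3
10 = 3·3 + 1
3 = 3·1 + 0
The gcd is 1. Working backward:
1 = 10 − 3·3
1 = −3·83 + 25·10
1 = 25·259 − 78·83
1 = −78·860 + 259·259
1 = 259·7139 − 2150·860
1 = −2150·50833 + 15309·7139
So 7139·15309 ≡ 1 (mod 50833).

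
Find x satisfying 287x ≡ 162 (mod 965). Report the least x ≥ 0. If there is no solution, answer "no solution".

First find gcd(287, 965):
965 = 3×287 + 104
287 = 2×104 + 79
104 = 1×79 + 25
79 = 3×25 + 4
25 = 6×4 + 1
4 = 4×1 + 0
gcd = 1, so a unique solution mod 965 exists.
Back-substitute for the Bézout coefficients:
1 = 25 − 6·4
1 = −6·79 + 19·25
1 = 19·104 − 25·79
1 = −25·287 + 69·104
1 = 69·965 − 232·287
So 287·(-232) ≡ 1 (mod 965), giving 287⁻¹ ≡ 733.
x ≡ 287⁻¹·162 ≡ 733·162 ≡ 51 (mod 965).

51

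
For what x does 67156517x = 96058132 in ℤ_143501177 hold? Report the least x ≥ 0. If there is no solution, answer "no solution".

First find gcd(67156517, 143501177):
143501177 = 2·67156517 + 9188143
67156517 = 7·9188143 + 2839516
9188143 = 3·2839516 + 669595
2839516 = 4·669595 + 161136
669595 = 4·161136 + 25051
161136 = 6·25051 + 10830
25051 = 2·10830 + 3391
10830 = 3·3391 + 657
3391 = 5·657 + 106
657 = 6·106 + 21
106 = 5·21 + 1
21 = 21·1 + 0
gcd = 1, so a unique solution mod 143501177 exists.
Back-substitute for the Bézout coefficients:
1 = 106 − 5·21
1 = −5·657 + 31·106
1 = 31·3391 − 160·657
1 = −160·10830 + 511·3391
1 = 511·25051 − 1182·10830
1 = −1182·161136 + 7603·25051
1 = 7603·669595 − 31594·161136
1 = −31594·2839516 + 133979·669595
1 = 133979·9188143 − 433531·2839516
1 = −433531·67156517 + 3168696·9188143
1 = 3168696·143501177 − 6770923·67156517
So 67156517·(-6770923) ≡ 1 (mod 143501177), giving 67156517⁻¹ ≡ 136730254.
x ≡ 67156517⁻¹·96058132 ≡ 136730254·96058132 ≡ 79818955 (mod 143501177).

79818955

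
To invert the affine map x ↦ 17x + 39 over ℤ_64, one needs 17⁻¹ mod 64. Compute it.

49

Extended Euclidean algorithm:
64 = 3×17 + 13
17 = 1×13 + 4
13 = 3×4 + 1
4 = 4×1 + 0
The gcd is 1. Working backward:
1 = 13 − 3·4
1 = −3·17 + 4·13
1 = 4·64 − 15·17
So 17·(-15) ≡ 1 (mod 64), and -15 ≡ 49 (mod 64).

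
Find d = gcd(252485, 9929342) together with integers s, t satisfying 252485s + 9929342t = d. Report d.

Euclidean algorithm:
9929342 = 39×252485 + 82427
252485 = 3×82427 + 5204
82427 = 15×5204 + 4367
5204 = 1×4367 + 837
4367 = 5×837 + 182
837 = 4×182 + 109
182 = 1×109 + 73
109 = 1×73 + 36
73 = 2×36 + 1
36 = 36×1 + 0
gcd(252485, 9929342) = 1.
Back-substituting:
1 = 73 − 2·36
1 = −2·109 + 3·73
1 = 3·182 − 5·109
1 = −5·837 + 23·182
1 = 23·4367 − 120·837
1 = −120·5204 + 143·4367
1 = 143·82427 − 2265·5204
1 = −2265·252485 + 6938·82427
1 = 6938·9929342 − 272847·252485
So 1 = (6938)·9929342 + (-272847)·252485.

1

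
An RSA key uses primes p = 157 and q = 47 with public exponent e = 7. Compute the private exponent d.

φ(n) = (p−1)(q−1) = 156·46 = 7176.
Need d with 7·d ≡ 1 (mod 7176). Apply the extended Euclidean algorithm:
7176 = 1025·7 + 1
7 = 7·1 + 0
Back-substitute:
1 = 7176 − 1025·7
So 7·(-1025) ≡ 1 (mod 7176), hence d ≡ -1025 ≡ 6151 (mod 7176).

6151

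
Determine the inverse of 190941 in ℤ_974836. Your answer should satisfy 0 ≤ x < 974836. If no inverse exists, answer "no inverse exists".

Run Euclid on (974836, 190941):
974836 = 5·190941 + 20131
190941 = 9·20131 + 9762
20131 = 2·9762 + 607
9762 = 16·607 + 50
607 = 12·50 + 7
50 = 7·7 + 1
7 = 7·1 + 0
The gcd is 1. Working backward:
1 = 50 − 7·7
1 = −7·607 + 85·50
1 = 85·9762 − 1367·607
1 = −1367·20131 + 2819·9762
1 = 2819·190941 − 26738·20131
1 = −26738·974836 + 136509·190941
So 190941·136509 ≡ 1 (mod 974836).

136509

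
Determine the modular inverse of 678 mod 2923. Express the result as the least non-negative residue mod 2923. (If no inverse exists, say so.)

gcd(2923, 678) by repeated division:
2923 = 4*678 + 211
678 = 3*211 + 45
211 = 4*45 + 31
45 = 1*31 + 14
31 = 2*14 + 3
14 = 4*3 + 2
3 = 1*2 + 1
2 = 2*1 + 0
The gcd is 1. Working backward:
1 = 3 − 2
1 = −14 + 5·3
1 = 5·31 − 11·14
1 = −11·45 + 16·31
1 = 16·211 − 75·45
1 = −75·678 + 241·211
1 = 241·2923 − 1039·678
Thus 678·(-1039) ≡ 1 (mod 2923); reducing, -1039 mod 2923 = 1884.

1884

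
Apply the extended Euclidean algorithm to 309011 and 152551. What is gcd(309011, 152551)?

Euclidean algorithm:
309011 = 2*152551 + 3909
152551 = 39*3909 + 100
3909 = 39*100 + 9
100 = 11*9 + 1
9 = 9*1 + 0
gcd(309011, 152551) = 1.
Back-substituting:
1 = 100 − 11·9
1 = −11·3909 + 430·100
1 = 430·152551 − 16781·3909
1 = −16781·309011 + 33992·152551
So 1 = (-16781)·309011 + (33992)·152551.

1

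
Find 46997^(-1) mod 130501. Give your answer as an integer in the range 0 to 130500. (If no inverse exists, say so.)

118894

Run Euclid on (130501, 46997):
130501 = 2*46997 + 36507
46997 = 1*36507 + 10490
36507 = 3*10490 + 5037
10490 = 2*5037 + 416
5037 = 12*416 + 45
416 = 9*45 + 11
45 = 4*11 + 1
11 = 11*1 + 0
gcd = 1, so the inverse exists. Back-substitute:
1 = 45 − 4·11
1 = −4·416 + 37·45
1 = 37·5037 − 448·416
1 = −448·10490 + 933·5037
1 = 933·36507 − 3247·10490
1 = −3247·46997 + 4180·36507
1 = 4180·130501 − 11607·46997
Thus 46997·(-11607) ≡ 1 (mod 130501); reducing, -11607 mod 130501 = 118894.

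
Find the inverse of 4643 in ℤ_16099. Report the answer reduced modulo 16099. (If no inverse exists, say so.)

Apply the Euclidean algorithm to 16099 and 4643:
16099 = 3·4643 + 2170
4643 = 2·2170 + 303
2170 = 7·303 + 49
303 = 6·49 + 9
49 = 5·9 + 4
9 = 2·4 + 1
4 = 4·1 + 0
gcd = 1, so the inverse exists. Back-substitute:
1 = 9 − 2·4
1 = −2·49 + 11·9
1 = 11·303 − 68·49
1 = −68·2170 + 487·303
1 = 487·4643 − 1042·2170
1 = −1042·16099 + 3613·4643
So 4643·3613 ≡ 1 (mod 16099).

3613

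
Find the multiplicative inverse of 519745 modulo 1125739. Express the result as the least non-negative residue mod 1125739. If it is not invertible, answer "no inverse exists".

Apply the Euclidean algorithm to 1125739 and 519745:
1125739 = 2·519745 + 86249
519745 = 6·86249 + 2251
86249 = 38·2251 + 711
2251 = 3·711 + 118
711 = 6·118 + 3
118 = 39·3 + 1
3 = 3·1 + 0
The gcd is 1. Working backward:
1 = 118 − 39·3
1 = −39·711 + 235·118
1 = 235·2251 − 744·711
1 = −744·86249 + 28507·2251
1 = 28507·519745 − 171786·86249
1 = −171786·1125739 + 372079·519745
So 519745·372079 ≡ 1 (mod 1125739).

372079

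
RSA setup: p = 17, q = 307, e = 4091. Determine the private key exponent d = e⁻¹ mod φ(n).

371

φ(n) = (p−1)(q−1) = 16·306 = 4896.
Need d with 4091·d ≡ 1 (mod 4896). Apply the extended Euclidean algorithm:
4896 = 1·4091 + 805
4091 = 5·805 + 66
805 = 12·66 + 13
66 = 5·13 + 1
13 = 13·1 + 0
Back-substitute:
1 = 66 − 5·13
1 = −5·805 + 61·66
1 = 61·4091 − 310·805
1 = −310·4896 + 371·4091
So 4091·371 ≡ 1 (mod 4896), hence d = 371.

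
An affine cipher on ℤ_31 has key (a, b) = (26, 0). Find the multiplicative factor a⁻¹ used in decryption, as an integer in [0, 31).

Extended Euclidean algorithm:
31 = 1·26 + 5
26 = 5·5 + 1
5 = 5·1 + 0
gcd = 1, so the inverse exists. Back-substitute:
1 = 26 − 5·5
1 = −5·31 + 6·26
So 26·6 ≡ 1 (mod 31).

6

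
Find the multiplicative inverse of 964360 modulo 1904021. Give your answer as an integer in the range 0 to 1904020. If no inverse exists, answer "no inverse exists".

Apply the Euclidean algorithm to 1904021 and 964360:
1904021 = 1·964360 + 939661
964360 = 1·939661 + 24699
939661 = 38·24699 + 1099
24699 = 22·1099 + 521
1099 = 2·521 + 57
521 = 9·57 + 8
57 = 7·8 + 1
8 = 8·1 + 0
The gcd is 1. Working backward:
1 = 57 − 7·8
1 = −7·521 + 64·57
1 = 64·1099 − 135·521
1 = −135·24699 + 3034·1099
1 = 3034·939661 − 115427·24699
1 = −115427·964360 + 118461·939661
1 = 118461·1904021 − 233888·964360
Hence 964360⁻¹ ≡ -233888 ≡ 1670133 (mod 1904021).

1670133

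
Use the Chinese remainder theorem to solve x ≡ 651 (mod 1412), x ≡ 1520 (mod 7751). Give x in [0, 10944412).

815375

Write x = 651 + 1412·k. Then 1412·k ≡ 1520 − 651 ≡ 869 (mod 7751).
Need 1412⁻¹ mod 7751. Extended Euclid on (7751, 1412):
7751 = 5*1412 + 691
1412 = 2*691 + 30
691 = 23*30 + 1
30 = 30*1 + 0
Back-substitute:
1 = 691 − 23·30
1 = −23·1412 + 47·691
1 = 47·7751 − 258·1412
1412⁻¹ ≡ 7493 (mod 7751), so k ≡ 7493·869 ≡ 577 (mod 7751).
x = 651 + 1412·577 = 815375.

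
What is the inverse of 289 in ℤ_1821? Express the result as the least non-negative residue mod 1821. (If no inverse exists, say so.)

Run Euclid on (1821, 289):
1821 = 6*289 + 87
289 = 3*87 + 28
87 = 3*28 + 3
28 = 9*3 + 1
3 = 3*1 + 0
Since gcd(289, 1821) = 1, back-substitute to write 1 as a combination:
1 = 28 − 9·3
1 = −9·87 + 28·28
1 = 28·289 − 93·87
1 = −93·1821 + 586·289
So 289·586 ≡ 1 (mod 1821).

586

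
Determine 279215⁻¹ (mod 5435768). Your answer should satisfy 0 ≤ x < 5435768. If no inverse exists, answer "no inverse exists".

gcd(5435768, 279215) by repeated division:
5435768 = 19*279215 + 130683
279215 = 2*130683 + 17849
130683 = 7*17849 + 5740
17849 = 3*5740 + 629
5740 = 9*629 + 79
629 = 7*79 + 76
79 = 1*76 + 3
76 = 25*3 + 1
3 = 3*1 + 0
The gcd is 1. Working backward:
1 = 76 − 25·3
1 = −25·79 + 26·76
1 = 26·629 − 207·79
1 = −207·5740 + 1889·629
1 = 1889·17849 − 5874·5740
1 = −5874·130683 + 43007·17849
1 = 43007·279215 − 91888·130683
1 = −91888·5435768 + 1788879·279215
So 279215·1788879 ≡ 1 (mod 5435768).

1788879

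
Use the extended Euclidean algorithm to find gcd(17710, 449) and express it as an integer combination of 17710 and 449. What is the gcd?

1

Apply Euclid's algorithm to 17710 and 449:
17710 = 39·449 + 199
449 = 2·199 + 51
199 = 3·51 + 46
51 = 1·46 + 5
46 = 9·5 + 1
5 = 5·1 + 0
gcd(17710, 449) = 1.
Express as a combination:
1 = 46 − 9·5
1 = −9·51 + 10·46
1 = 10·199 − 39·51
1 = −39·449 + 88·199
1 = 88·17710 − 3471·449
So 1 = (88)·17710 + (-3471)·449.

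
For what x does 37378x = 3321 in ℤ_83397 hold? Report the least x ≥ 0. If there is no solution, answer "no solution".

First find gcd(37378, 83397):
83397 = 2·37378 + 8641
37378 = 4·8641 + 2814
8641 = 3·2814 + 199
2814 = 14·199 + 28
199 = 7·28 + 3
28 = 9·3 + 1
3 = 3·1 + 0
gcd = 1, so a unique solution mod 83397 exists.
Back-substitute for the Bézout coefficients:
1 = 28 − 9·3
1 = −9·199 + 64·28
1 = 64·2814 − 905·199
1 = −905·8641 + 2779·2814
1 = 2779·37378 − 12021·8641
1 = −12021·83397 + 26821·37378
So 37378·(26821) ≡ 1 (mod 83397), giving 37378⁻¹ ≡ 26821.
x ≡ 37378⁻¹·3321 ≡ 26821·3321 ≡ 4545 (mod 83397).

4545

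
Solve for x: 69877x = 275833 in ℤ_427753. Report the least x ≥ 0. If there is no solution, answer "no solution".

First find gcd(69877, 427753):
427753 = 6*69877 + 8491
69877 = 8*8491 + 1949
8491 = 4*1949 + 695
1949 = 2*695 + 559
695 = 1*559 + 136
559 = 4*136 + 15
136 = 9*15 + 1
15 = 15*1 + 0
gcd = 1, so a unique solution mod 427753 exists.
Back-substitute for the Bézout coefficients:
1 = 136 − 9·15
1 = −9·559 + 37·136
1 = 37·695 − 46·559
1 = −46·1949 + 129·695
1 = 129·8491 − 562·1949
1 = −562·69877 + 4625·8491
1 = 4625·427753 − 28312·69877
So 69877·(-28312) ≡ 1 (mod 427753), giving 69877⁻¹ ≡ 399441.
x ≡ 69877⁻¹·275833 ≡ 399441·275833 ≡ 102625 (mod 427753).

102625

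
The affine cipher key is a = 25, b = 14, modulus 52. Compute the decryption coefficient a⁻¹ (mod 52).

25

Run Euclid on (52, 25):
52 = 2×25 + 2
25 = 12×2 + 1
2 = 2×1 + 0
The gcd is 1. Working backward:
1 = 25 − 12·2
1 = −12·52 + 25·25
So 25·25 ≡ 1 (mod 52).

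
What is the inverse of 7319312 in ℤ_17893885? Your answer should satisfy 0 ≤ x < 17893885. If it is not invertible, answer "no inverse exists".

17325048

Apply the Euclidean algorithm to 17893885 and 7319312:
17893885 = 2*7319312 + 3255261
7319312 = 2*3255261 + 808790
3255261 = 4*808790 + 20101
808790 = 40*20101 + 4750
20101 = 4*4750 + 1101
4750 = 4*1101 + 346
1101 = 3*346 + 63
346 = 5*63 + 31
63 = 2*31 + 1
31 = 31*1 + 0
The gcd is 1. Working backward:
1 = 63 − 2·31
1 = −2·346 + 11·63
1 = 11·1101 − 35·346
1 = −35·4750 + 151·1101
1 = 151·20101 − 639·4750
1 = −639·808790 + 25711·20101
1 = 25711·3255261 − 103483·808790
1 = −103483·7319312 + 232677·3255261
1 = 232677·17893885 − 568837·7319312
So 7319312·(-568837) ≡ 1 (mod 17893885), and -568837 ≡ 17325048 (mod 17893885).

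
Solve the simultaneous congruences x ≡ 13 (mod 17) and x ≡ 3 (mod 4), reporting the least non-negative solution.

Write x = 13 + 17·k. Then 17·k ≡ 3 − 13 ≡ 2 (mod 4).
Need 17⁻¹ mod 4. Extended Euclid on (4, 1):
4 = 4×1 + 0
17⁻¹ ≡ 1 (mod 4), so k ≡ 1·2 ≡ 2 (mod 4).
x = 13 + 17·2 = 47.

47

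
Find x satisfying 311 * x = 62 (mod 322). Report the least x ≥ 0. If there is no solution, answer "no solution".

170

First find gcd(311, 322):
322 = 1*311 + 11
311 = 28*11 + 3
11 = 3*3 + 2
3 = 1*2 + 1
2 = 2*1 + 0
gcd = 1, so a unique solution mod 322 exists.
Back-substitute for the Bézout coefficients:
1 = 3 − 2
1 = −11 + 4·3
1 = 4·311 − 113·11
1 = −113·322 + 117·311
So 311·(117) ≡ 1 (mod 322), giving 311⁻¹ ≡ 117.
x ≡ 311⁻¹·62 ≡ 117·62 ≡ 170 (mod 322).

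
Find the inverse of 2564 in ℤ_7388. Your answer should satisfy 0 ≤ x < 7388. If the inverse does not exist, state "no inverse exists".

Compute gcd(2564, 7388):
7388 = 2*2564 + 2260
2564 = 1*2260 + 304
2260 = 7*304 + 132
304 = 2*132 + 40
132 = 3*40 + 12
40 = 3*12 + 4
12 = 3*4 + 0
gcd(2564, 7388) = 4 ≠ 1, so 2564 has no multiplicative inverse modulo 7388.

no inverse exists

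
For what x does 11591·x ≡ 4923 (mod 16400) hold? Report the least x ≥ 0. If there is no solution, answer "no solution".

First find gcd(11591, 16400):
16400 = 1×11591 + 4809
11591 = 2×4809 + 1973
4809 = 2×1973 + 863
1973 = 2×863 + 247
863 = 3×247 + 122
247 = 2×122 + 3
122 = 40×3 + 2
3 = 1×2 + 1
2 = 2×1 + 0
gcd = 1, so a unique solution mod 16400 exists.
Back-substitute for the Bézout coefficients:
1 = 3 − 2
1 = −122 + 41·3
1 = 41·247 − 83·122
1 = −83·863 + 290·247
1 = 290·1973 − 663·863
1 = −663·4809 + 1616·1973
1 = 1616·11591 − 3895·4809
1 = −3895·16400 + 5511·11591
So 11591·(5511) ≡ 1 (mod 16400), giving 11591⁻¹ ≡ 5511.
x ≡ 11591⁻¹·4923 ≡ 5511·4923 ≡ 5053 (mod 16400).

5053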